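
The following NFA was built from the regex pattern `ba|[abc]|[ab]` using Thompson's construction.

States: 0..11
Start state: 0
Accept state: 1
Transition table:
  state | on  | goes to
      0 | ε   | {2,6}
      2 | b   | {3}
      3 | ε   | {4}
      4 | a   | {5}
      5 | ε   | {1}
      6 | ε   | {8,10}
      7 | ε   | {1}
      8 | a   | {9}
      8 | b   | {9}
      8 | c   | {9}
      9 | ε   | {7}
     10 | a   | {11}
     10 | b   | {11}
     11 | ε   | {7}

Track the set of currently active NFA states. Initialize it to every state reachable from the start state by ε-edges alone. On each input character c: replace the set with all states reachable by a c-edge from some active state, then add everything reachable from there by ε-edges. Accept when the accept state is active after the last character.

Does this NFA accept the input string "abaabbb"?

initial (ε-close {0}): {0,2,6,8,10}
'a' @ 1: {1,7,9,11}  ✓accept
'b' @ 2: {}  — state set empty
rest 'aabbb' ignored (set empty)
final: {}; accept 1 not in set

Answer: REJECT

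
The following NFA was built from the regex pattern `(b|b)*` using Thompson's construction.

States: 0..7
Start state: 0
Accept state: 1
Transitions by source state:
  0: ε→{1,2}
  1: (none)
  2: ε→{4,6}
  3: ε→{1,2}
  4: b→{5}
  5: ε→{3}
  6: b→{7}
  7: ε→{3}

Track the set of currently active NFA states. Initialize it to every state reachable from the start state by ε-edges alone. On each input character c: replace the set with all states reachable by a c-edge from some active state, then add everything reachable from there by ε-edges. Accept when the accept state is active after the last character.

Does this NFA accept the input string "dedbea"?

Answer: REJECT

Trace:
initial (ε-close {0}): {0,1,2,4,6}
'd' @ 1: {}  — dead — no transitions
rest 'edbea' ignored (set empty)
final: {}; accept 1 not in set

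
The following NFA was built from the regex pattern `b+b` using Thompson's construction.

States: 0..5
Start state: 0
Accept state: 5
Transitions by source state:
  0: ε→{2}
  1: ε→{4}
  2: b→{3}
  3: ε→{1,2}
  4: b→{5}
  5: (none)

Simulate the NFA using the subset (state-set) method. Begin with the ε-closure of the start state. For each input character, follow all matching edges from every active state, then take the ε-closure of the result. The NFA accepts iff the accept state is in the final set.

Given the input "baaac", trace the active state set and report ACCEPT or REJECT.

Answer: REJECT

Trace:
initial (ε-close {0}): {0,2}
'b' @ 1: {1,2,3,4}
'a' @ 2: {}  — no active states
rest 'aac' ignored (set empty)
after full input: {}  (accept=5 not in)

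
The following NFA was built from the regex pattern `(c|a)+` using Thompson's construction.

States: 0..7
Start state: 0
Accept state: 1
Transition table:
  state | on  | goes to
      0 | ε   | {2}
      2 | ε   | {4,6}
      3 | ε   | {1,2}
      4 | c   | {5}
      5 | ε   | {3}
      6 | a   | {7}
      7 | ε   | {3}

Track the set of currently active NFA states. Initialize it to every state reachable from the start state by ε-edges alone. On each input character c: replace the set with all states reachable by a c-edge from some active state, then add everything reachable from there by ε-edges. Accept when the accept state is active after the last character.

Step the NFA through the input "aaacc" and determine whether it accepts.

Answer: ACCEPT

Steps:
initial (ε-close {0}): {0,2,4,6}
'a' @ 1: {1,2,3,4,6,7}  (accept∈set)
'a' @ 2: {1,2,3,4,6,7}  (accept∈set)
'a' @ 3: {1,2,3,4,6,7}  (accept∈set)
'c' @ 4: {1,2,3,4,5,6}  (accept∈set)
'c' @ 5: {1,2,3,4,5,6}  (accept∈set)
final: {1,2,3,4,5,6}; accept 1 in set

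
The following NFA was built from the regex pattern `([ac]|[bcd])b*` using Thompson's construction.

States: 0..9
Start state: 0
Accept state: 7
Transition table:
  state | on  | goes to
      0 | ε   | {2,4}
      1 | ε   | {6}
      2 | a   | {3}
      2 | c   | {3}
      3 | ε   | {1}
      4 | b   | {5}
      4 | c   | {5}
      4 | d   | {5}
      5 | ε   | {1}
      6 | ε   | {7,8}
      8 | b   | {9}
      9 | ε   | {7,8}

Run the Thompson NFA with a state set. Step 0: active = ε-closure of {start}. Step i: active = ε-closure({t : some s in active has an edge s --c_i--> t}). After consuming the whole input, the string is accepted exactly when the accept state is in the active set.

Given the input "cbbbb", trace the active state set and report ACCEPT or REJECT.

Answer: ACCEPT

Derivation:
initial (ε-close {0}): {0,2,4}
'c' @ 1: {1,3,5,6,7,8}  [accepting]
'b' @ 2: {7,8,9}  [accepting]
'b' @ 3: {7,8,9}  [accepting]
'b' @ 4: {7,8,9}  [accepting]
'b' @ 5: {7,8,9}  [accepting]
after full input: {7,8,9}  (accept=7 in)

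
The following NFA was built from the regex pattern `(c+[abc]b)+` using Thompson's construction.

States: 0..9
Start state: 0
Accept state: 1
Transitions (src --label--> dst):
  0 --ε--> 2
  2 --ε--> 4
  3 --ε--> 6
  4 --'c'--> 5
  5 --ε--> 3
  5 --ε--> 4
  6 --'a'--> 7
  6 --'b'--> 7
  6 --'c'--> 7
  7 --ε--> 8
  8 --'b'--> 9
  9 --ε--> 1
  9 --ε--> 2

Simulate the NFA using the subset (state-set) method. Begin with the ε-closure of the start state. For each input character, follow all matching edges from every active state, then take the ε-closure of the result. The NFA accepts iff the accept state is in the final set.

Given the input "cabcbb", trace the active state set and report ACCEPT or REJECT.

Answer: ACCEPT

Derivation:
start: ε-closure({0}) = {0,2,4}
'c' @ 1: {3,4,5,6}
'a' @ 2: {7,8}
'b' @ 3: {1,2,4,9}  ✓accept
'c' @ 4: {3,4,5,6}
'b' @ 5: {7,8}
'b' @ 6: {1,2,4,9}  ✓accept
final: {1,2,4,9}; accept 1 in set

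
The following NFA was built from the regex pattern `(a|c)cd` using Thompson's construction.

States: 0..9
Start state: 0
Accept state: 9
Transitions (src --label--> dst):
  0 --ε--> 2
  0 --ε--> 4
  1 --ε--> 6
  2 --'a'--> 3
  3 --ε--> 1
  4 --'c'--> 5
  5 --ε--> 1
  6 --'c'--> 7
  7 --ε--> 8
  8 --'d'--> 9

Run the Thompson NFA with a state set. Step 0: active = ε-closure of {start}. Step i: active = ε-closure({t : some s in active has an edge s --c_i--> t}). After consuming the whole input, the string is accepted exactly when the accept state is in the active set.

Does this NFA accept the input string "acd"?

S₀ = ε-closure({0}) = {0,2,4}
'a' @ 1: {1,3,6}
'c' @ 2: {7,8}
'd' @ 3: {9}  (accept∈set)
end set {9} — state 9 in

Answer: ACCEPT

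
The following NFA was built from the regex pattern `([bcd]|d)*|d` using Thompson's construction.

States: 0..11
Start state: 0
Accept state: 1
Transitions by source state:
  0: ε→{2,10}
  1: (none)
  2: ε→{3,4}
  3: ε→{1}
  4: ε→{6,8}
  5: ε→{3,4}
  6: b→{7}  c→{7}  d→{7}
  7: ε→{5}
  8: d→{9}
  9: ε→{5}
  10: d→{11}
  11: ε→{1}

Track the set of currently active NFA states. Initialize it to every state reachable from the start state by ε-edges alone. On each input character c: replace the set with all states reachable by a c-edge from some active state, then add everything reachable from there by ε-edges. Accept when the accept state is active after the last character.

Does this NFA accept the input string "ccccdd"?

start: ε-closure({0}) = {0,1,2,3,4,6,8,10}
'c' @ 1: {1,3,4,5,6,7,8}  (accept∈set)
'c' @ 2: {1,3,4,5,6,7,8}  (accept∈set)
'c' @ 3: {1,3,4,5,6,7,8}  (accept∈set)
'c' @ 4: {1,3,4,5,6,7,8}  (accept∈set)
'd' @ 5: {1,3,4,5,6,7,8,9}  (accept∈set)
'd' @ 6: {1,3,4,5,6,7,8,9}  (accept∈set)
end set {1,3,4,5,6,7,8,9} — state 1 in

Answer: ACCEPT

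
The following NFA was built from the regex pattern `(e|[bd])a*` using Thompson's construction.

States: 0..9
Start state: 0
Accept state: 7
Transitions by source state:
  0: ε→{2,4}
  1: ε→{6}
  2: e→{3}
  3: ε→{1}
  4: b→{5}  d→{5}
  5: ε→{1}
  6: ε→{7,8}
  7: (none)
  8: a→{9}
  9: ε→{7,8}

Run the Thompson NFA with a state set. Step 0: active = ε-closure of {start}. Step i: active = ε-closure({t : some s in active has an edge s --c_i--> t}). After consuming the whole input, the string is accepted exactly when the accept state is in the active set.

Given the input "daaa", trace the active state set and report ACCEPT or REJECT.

Answer: ACCEPT

Trace:
S₀ = ε-closure({0}) = {0,2,4}
'd' @ 1: {1,5,6,7,8}  ✓accept
'a' @ 2: {7,8,9}  ✓accept
'a' @ 3: {7,8,9}  ✓accept
'a' @ 4: {7,8,9}  ✓accept
end set {7,8,9} — state 7 in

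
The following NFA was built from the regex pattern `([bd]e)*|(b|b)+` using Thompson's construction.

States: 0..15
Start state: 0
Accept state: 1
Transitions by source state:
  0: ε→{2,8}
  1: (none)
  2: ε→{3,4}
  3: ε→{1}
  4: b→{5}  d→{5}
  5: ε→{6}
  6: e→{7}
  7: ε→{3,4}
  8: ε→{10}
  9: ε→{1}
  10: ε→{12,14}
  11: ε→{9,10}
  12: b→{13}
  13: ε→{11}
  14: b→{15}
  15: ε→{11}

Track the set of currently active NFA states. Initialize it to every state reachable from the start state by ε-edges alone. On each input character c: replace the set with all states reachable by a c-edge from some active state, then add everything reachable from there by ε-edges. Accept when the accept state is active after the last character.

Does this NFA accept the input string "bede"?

Answer: ACCEPT

Trace:
S₀ = ε-closure({0}) = {0,1,2,3,4,8,10,12,14}
'b' @ 1: {1,5,6,9,10,11,12,13,14,15}  (accept∈set)
'e' @ 2: {1,3,4,7}  (accept∈set)
'd' @ 3: {5,6}
'e' @ 4: {1,3,4,7}  (accept∈set)
after full input: {1,3,4,7}  (accept=1 in)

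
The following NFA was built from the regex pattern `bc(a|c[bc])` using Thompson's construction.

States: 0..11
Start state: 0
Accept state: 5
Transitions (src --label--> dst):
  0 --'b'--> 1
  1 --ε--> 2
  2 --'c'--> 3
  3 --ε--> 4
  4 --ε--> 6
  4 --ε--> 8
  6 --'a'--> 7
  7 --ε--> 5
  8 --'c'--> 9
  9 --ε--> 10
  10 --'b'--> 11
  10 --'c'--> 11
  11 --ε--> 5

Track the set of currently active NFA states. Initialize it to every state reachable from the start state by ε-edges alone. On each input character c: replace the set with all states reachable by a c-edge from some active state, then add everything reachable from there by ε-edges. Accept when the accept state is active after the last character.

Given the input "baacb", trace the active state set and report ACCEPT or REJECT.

Answer: REJECT

Steps:
initial (ε-close {0}): {0}
'b' @ 1: {1,2}
'a' @ 2: {}  — dead — no transitions
rest 'acb' ignored (set empty)
end set {} — state 5 not in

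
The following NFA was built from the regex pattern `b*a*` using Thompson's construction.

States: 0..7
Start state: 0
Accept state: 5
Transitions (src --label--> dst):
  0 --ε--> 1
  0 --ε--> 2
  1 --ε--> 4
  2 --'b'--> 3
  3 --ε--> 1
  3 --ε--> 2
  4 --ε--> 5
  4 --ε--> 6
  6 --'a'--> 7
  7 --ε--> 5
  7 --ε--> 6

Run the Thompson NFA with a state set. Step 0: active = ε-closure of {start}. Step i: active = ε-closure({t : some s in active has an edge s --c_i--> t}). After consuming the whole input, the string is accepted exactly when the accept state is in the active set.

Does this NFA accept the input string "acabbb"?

initial (ε-close {0}): {0,1,2,4,5,6}
'a' @ 1: {5,6,7}  [accepting]
'c' @ 2: {}  — no active states
rest 'abbb' ignored (set empty)
end set {} — state 5 not in

Answer: REJECT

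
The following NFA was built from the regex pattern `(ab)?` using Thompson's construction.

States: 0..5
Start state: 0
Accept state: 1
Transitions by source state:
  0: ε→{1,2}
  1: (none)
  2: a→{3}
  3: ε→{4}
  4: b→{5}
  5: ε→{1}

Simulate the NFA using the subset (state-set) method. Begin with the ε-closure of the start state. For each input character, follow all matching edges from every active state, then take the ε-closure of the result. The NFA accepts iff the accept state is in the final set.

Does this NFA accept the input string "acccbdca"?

Answer: REJECT

Derivation:
start: ε-closure({0}) = {0,1,2}
'a' @ 1: {3,4}
'c' @ 2: {}  — dead — no transitions
rest 'ccbdca' ignored (set empty)
end set {} — state 1 not in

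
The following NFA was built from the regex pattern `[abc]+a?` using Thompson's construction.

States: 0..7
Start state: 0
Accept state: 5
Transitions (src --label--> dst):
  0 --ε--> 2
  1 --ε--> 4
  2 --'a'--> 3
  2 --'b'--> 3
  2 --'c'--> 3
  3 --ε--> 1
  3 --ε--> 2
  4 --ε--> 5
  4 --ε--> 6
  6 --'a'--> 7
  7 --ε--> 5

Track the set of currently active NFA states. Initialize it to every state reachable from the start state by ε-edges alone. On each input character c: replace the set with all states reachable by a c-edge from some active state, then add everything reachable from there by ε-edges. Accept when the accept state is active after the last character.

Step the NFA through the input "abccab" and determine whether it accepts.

initial (ε-close {0}): {0,2}
'a' @ 1: {1,2,3,4,5,6}  (accept∈set)
'b' @ 2: {1,2,3,4,5,6}  (accept∈set)
'c' @ 3: {1,2,3,4,5,6}  (accept∈set)
'c' @ 4: {1,2,3,4,5,6}  (accept∈set)
'a' @ 5: {1,2,3,4,5,6,7}  (accept∈set)
'b' @ 6: {1,2,3,4,5,6}  (accept∈set)
after full input: {1,2,3,4,5,6}  (accept=5 in)

Answer: ACCEPT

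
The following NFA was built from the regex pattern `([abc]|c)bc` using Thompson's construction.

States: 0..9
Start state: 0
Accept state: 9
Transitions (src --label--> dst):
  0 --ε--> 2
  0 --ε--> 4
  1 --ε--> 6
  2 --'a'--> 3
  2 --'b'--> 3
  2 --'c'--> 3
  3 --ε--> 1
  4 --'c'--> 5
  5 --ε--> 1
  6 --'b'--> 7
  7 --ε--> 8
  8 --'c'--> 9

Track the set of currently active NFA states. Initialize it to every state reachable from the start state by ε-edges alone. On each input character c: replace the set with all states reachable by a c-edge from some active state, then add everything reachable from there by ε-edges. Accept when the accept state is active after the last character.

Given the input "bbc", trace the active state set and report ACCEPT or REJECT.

start: ε-closure({0}) = {0,2,4}
'b' @ 1: {1,3,6}
'b' @ 2: {7,8}
'c' @ 3: {9}  (accept∈set)
end set {9} — state 9 in

Answer: ACCEPT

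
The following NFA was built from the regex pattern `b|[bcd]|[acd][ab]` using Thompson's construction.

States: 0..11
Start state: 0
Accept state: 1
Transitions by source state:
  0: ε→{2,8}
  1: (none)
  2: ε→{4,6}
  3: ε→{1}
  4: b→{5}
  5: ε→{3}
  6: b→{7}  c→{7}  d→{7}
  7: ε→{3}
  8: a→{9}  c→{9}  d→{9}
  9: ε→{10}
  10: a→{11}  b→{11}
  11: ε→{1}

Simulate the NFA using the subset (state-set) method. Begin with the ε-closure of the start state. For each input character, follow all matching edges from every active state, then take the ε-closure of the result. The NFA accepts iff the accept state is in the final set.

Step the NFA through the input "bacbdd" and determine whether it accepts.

initial (ε-close {0}): {0,2,4,6,8}
'b' @ 1: {1,3,5,7}  ✓accept
'a' @ 2: {}  — dead — no transitions
rest 'cbdd' ignored (set empty)
after full input: {}  (accept=1 not in)

Answer: REJECT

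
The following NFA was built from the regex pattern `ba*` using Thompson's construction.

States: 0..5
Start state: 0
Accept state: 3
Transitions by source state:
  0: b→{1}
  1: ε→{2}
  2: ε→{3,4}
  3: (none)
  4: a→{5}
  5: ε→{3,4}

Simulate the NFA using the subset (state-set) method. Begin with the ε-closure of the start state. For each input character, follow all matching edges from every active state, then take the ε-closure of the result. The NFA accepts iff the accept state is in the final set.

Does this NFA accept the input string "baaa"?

S₀ = ε-closure({0}) = {0}
'b' @ 1: {1,2,3,4}  (accept∈set)
'a' @ 2: {3,4,5}  (accept∈set)
'a' @ 3: {3,4,5}  (accept∈set)
'a' @ 4: {3,4,5}  (accept∈set)
final: {3,4,5}; accept 3 in set

Answer: ACCEPT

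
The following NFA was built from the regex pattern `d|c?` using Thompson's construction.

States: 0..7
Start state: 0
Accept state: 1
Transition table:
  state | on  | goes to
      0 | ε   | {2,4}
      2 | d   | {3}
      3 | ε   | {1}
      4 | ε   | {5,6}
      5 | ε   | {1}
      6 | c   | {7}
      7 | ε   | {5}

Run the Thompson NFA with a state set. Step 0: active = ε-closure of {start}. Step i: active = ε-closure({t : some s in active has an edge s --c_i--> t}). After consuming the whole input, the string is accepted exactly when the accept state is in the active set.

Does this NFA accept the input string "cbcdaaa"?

S₀ = ε-closure({0}) = {0,1,2,4,5,6}
'c' @ 1: {1,5,7}  ✓accept
'b' @ 2: {}  — state set empty
rest 'cdaaa' ignored (set empty)
final: {}; accept 1 not in set

Answer: REJECT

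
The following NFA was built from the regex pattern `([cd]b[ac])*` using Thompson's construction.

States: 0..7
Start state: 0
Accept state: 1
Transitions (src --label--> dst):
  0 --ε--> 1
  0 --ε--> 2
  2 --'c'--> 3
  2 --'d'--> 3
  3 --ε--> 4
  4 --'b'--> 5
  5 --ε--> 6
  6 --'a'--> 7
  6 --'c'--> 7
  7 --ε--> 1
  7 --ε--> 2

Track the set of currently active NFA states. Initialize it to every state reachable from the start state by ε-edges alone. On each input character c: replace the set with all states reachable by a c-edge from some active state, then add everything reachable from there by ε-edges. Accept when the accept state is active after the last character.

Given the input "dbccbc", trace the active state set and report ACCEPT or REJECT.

Answer: ACCEPT

Steps:
S₀ = ε-closure({0}) = {0,1,2}
'd' @ 1: {3,4}
'b' @ 2: {5,6}
'c' @ 3: {1,2,7}  ✓accept
'c' @ 4: {3,4}
'b' @ 5: {5,6}
'c' @ 6: {1,2,7}  ✓accept
final: {1,2,7}; accept 1 in set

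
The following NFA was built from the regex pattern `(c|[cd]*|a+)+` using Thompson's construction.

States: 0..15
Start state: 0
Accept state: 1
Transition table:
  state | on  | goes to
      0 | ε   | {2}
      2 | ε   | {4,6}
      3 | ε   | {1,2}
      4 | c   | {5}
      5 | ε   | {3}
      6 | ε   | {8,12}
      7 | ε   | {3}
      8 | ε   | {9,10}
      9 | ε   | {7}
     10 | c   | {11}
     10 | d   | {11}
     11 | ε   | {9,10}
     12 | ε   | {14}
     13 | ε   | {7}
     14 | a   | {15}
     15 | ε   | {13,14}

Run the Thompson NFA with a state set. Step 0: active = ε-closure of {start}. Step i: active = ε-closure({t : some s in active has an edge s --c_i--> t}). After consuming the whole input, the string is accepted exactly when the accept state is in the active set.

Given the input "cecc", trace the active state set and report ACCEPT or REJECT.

initial (ε-close {0}): {0,1,2,3,4,6,7,8,9,10,12,14}
'c' @ 1: {1,2,3,4,5,6,7,8,9,10,11,12,14}  ✓accept
'e' @ 2: {}  — dead — no transitions
rest 'cc' ignored (set empty)
after full input: {}  (accept=1 not in)

Answer: REJECT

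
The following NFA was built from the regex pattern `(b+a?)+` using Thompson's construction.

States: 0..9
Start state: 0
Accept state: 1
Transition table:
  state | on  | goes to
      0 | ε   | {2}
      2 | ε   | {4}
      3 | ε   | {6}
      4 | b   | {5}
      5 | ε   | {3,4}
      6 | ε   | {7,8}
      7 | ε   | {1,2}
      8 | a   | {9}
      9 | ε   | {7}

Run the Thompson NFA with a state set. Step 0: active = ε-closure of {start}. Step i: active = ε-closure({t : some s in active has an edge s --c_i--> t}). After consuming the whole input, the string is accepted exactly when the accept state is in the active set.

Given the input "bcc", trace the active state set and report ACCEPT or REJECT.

start: ε-closure({0}) = {0,2,4}
'b' @ 1: {1,2,3,4,5,6,7,8}  [accepting]
'c' @ 2: {}  — state set empty
rest 'c' ignored (set empty)
final: {}; accept 1 not in set

Answer: REJECT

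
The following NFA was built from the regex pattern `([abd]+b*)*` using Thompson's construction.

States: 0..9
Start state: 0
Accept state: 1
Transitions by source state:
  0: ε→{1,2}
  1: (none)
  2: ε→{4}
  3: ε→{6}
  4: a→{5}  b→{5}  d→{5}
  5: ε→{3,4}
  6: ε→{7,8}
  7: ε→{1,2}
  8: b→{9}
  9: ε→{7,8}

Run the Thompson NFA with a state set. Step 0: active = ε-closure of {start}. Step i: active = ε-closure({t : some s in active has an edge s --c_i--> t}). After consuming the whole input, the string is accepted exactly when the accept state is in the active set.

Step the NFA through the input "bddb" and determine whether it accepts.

start: ε-closure({0}) = {0,1,2,4}
'b' @ 1: {1,2,3,4,5,6,7,8}  (accept∈set)
'd' @ 2: {1,2,3,4,5,6,7,8}  (accept∈set)
'd' @ 3: {1,2,3,4,5,6,7,8}  (accept∈set)
'b' @ 4: {1,2,3,4,5,6,7,8,9}  (accept∈set)
final: {1,2,3,4,5,6,7,8,9}; accept 1 in set

Answer: ACCEPT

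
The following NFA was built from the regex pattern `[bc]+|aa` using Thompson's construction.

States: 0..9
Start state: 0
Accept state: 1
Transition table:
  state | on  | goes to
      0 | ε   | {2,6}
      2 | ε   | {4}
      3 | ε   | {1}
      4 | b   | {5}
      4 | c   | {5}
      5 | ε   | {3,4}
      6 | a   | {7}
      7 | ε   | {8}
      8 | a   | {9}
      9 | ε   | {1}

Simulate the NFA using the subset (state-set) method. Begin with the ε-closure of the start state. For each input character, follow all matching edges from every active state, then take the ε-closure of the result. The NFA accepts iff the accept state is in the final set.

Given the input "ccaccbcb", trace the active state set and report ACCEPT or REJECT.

start: ε-closure({0}) = {0,2,4,6}
'c' @ 1: {1,3,4,5}  (accept∈set)
'c' @ 2: {1,3,4,5}  (accept∈set)
'a' @ 3: {}  — no active states
rest 'ccbcb' ignored (set empty)
end set {} — state 1 not in

Answer: REJECT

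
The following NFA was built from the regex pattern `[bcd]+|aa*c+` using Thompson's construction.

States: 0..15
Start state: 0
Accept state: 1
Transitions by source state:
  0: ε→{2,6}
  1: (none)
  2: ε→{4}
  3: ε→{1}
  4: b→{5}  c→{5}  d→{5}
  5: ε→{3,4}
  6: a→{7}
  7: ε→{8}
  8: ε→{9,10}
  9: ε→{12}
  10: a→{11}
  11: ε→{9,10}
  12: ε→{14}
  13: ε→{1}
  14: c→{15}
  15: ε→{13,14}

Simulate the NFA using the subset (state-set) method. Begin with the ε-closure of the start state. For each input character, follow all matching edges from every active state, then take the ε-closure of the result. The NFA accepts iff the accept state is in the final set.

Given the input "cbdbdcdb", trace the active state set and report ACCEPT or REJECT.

Answer: ACCEPT

Trace:
S₀ = ε-closure({0}) = {0,2,4,6}
'c' @ 1: {1,3,4,5}  ✓accept
'b' @ 2: {1,3,4,5}  ✓accept
'd' @ 3: {1,3,4,5}  ✓accept
'b' @ 4: {1,3,4,5}  ✓accept
'd' @ 5: {1,3,4,5}  ✓accept
'c' @ 6: {1,3,4,5}  ✓accept
'd' @ 7: {1,3,4,5}  ✓accept
'b' @ 8: {1,3,4,5}  ✓accept
final: {1,3,4,5}; accept 1 in set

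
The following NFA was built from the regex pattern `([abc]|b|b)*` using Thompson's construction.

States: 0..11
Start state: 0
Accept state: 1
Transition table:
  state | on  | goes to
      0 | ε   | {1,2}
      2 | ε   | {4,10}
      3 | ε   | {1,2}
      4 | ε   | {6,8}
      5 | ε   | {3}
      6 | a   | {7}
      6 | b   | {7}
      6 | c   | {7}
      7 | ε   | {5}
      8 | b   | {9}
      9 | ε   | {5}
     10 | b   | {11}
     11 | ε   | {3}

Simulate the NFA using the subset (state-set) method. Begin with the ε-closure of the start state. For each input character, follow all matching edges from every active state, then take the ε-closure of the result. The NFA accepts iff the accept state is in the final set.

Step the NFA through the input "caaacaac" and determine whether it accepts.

start: ε-closure({0}) = {0,1,2,4,6,8,10}
'c' @ 1: {1,2,3,4,5,6,7,8,10}  ✓accept
'a' @ 2: {1,2,3,4,5,6,7,8,10}  ✓accept
'a' @ 3: {1,2,3,4,5,6,7,8,10}  ✓accept
'a' @ 4: {1,2,3,4,5,6,7,8,10}  ✓accept
'c' @ 5: {1,2,3,4,5,6,7,8,10}  ✓accept
'a' @ 6: {1,2,3,4,5,6,7,8,10}  ✓accept
'a' @ 7: {1,2,3,4,5,6,7,8,10}  ✓accept
'c' @ 8: {1,2,3,4,5,6,7,8,10}  ✓accept
final: {1,2,3,4,5,6,7,8,10}; accept 1 in set

Answer: ACCEPT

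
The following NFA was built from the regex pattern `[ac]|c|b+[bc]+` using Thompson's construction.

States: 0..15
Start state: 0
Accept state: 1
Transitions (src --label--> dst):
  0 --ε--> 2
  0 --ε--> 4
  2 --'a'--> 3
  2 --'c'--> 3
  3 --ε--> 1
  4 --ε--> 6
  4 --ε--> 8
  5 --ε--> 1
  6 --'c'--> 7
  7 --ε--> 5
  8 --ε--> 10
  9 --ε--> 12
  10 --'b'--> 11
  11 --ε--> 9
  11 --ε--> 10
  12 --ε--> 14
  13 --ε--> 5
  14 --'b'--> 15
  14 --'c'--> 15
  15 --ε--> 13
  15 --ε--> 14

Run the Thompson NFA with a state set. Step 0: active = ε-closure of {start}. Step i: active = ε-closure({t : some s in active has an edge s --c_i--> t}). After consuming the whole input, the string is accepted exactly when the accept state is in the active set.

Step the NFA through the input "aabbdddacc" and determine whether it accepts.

Answer: REJECT

Steps:
S₀ = ε-closure({0}) = {0,2,4,6,8,10}
'a' @ 1: {1,3}  (accept∈set)
'a' @ 2: {}  — state set empty
rest 'bbdddacc' ignored (set empty)
after full input: {}  (accept=1 not in)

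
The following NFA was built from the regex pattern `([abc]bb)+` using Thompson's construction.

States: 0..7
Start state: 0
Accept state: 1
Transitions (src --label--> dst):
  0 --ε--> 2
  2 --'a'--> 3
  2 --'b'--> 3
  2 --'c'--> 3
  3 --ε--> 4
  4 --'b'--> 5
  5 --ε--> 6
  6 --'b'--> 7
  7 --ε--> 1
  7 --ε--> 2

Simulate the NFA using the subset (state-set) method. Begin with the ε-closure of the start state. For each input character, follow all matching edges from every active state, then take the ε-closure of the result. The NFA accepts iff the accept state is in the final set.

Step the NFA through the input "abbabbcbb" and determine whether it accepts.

Answer: ACCEPT

Derivation:
start: ε-closure({0}) = {0,2}
'a' @ 1: {3,4}
'b' @ 2: {5,6}
'b' @ 3: {1,2,7}  (accept∈set)
'a' @ 4: {3,4}
'b' @ 5: {5,6}
'b' @ 6: {1,2,7}  (accept∈set)
'c' @ 7: {3,4}
'b' @ 8: {5,6}
'b' @ 9: {1,2,7}  (accept∈set)
final: {1,2,7}; accept 1 in set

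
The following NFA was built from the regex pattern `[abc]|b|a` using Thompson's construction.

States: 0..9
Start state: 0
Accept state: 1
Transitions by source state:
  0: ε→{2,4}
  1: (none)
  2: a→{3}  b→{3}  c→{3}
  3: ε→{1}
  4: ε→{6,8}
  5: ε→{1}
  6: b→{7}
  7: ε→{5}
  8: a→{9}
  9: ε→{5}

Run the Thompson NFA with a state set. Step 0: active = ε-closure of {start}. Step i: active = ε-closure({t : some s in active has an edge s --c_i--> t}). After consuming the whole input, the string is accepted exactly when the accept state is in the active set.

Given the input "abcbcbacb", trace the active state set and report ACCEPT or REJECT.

S₀ = ε-closure({0}) = {0,2,4,6,8}
'a' @ 1: {1,3,5,9}  (accept∈set)
'b' @ 2: {}  — no active states
rest 'cbcbacb' ignored (set empty)
end set {} — state 1 not in

Answer: REJECT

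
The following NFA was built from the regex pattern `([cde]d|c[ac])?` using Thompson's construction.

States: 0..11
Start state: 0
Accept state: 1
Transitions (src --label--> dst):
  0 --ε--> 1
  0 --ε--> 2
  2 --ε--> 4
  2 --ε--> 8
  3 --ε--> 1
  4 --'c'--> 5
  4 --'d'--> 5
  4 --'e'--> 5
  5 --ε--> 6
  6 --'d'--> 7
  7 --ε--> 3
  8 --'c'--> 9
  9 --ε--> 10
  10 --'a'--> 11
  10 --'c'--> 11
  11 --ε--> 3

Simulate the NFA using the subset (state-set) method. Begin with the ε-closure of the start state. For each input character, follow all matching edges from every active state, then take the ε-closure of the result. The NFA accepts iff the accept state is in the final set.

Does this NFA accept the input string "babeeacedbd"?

Answer: REJECT

Steps:
S₀ = ε-closure({0}) = {0,1,2,4,8}
'b' @ 1: {}  — dead — no transitions
rest 'abeeacedbd' ignored (set empty)
final: {}; accept 1 not in set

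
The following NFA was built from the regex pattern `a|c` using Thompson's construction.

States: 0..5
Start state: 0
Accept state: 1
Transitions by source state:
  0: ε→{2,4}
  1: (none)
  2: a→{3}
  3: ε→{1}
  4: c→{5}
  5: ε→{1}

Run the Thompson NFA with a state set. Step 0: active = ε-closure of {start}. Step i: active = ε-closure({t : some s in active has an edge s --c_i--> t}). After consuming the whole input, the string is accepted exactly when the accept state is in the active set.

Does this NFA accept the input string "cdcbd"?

S₀ = ε-closure({0}) = {0,2,4}
'c' @ 1: {1,5}  (accept∈set)
'd' @ 2: {}  — state set empty
rest 'cbd' ignored (set empty)
after full input: {}  (accept=1 not in)

Answer: REJECT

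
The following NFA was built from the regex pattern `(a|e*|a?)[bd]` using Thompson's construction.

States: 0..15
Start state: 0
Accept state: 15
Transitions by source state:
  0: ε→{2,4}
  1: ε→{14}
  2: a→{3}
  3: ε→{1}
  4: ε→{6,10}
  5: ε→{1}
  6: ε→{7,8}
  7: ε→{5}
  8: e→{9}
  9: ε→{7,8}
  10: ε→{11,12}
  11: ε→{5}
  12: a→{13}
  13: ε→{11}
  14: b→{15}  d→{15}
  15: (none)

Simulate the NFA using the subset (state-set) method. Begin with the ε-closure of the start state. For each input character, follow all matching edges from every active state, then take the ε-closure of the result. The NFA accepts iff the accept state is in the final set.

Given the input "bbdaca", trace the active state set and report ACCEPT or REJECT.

Answer: REJECT

Steps:
start: ε-closure({0}) = {0,1,2,4,5,6,7,8,10,11,12,14}
'b' @ 1: {15}  ✓accept
'b' @ 2: {}  — dead — no transitions
rest 'daca' ignored (set empty)
final: {}; accept 15 not in set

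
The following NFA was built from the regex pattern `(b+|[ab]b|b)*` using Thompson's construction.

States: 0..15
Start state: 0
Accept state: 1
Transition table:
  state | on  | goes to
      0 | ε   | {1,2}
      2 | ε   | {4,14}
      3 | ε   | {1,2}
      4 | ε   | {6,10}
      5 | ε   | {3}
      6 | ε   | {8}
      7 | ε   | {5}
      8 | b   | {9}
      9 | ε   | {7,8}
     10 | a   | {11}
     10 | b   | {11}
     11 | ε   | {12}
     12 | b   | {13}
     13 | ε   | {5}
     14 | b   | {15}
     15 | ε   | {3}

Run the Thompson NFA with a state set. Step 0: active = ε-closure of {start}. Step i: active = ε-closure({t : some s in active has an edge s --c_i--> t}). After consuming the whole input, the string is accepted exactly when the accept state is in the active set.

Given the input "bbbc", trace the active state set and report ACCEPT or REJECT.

Answer: REJECT

Steps:
initial (ε-close {0}): {0,1,2,4,6,8,10,14}
'b' @ 1: {1,2,3,4,5,6,7,8,9,10,11,12,14,15}  [accepting]
'b' @ 2: {1,2,3,4,5,6,7,8,9,10,11,12,13,14,15}  [accepting]
'b' @ 3: {1,2,3,4,5,6,7,8,9,10,11,12,13,14,15}  [accepting]
'c' @ 4: {}  — state set empty
final: {}; accept 1 not in set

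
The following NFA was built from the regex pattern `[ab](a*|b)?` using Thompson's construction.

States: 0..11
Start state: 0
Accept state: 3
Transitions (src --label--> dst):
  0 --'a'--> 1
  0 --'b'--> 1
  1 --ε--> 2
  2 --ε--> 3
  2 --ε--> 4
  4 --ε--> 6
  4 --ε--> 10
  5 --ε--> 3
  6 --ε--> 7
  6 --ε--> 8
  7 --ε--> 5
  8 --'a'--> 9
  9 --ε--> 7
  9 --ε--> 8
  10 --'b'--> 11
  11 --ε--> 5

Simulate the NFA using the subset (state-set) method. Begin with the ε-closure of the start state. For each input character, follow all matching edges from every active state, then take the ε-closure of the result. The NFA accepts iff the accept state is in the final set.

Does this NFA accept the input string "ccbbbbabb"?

start: ε-closure({0}) = {0}
'c' @ 1: {}  — no active states
rest 'cbbbbabb' ignored (set empty)
end set {} — state 3 not in

Answer: REJECT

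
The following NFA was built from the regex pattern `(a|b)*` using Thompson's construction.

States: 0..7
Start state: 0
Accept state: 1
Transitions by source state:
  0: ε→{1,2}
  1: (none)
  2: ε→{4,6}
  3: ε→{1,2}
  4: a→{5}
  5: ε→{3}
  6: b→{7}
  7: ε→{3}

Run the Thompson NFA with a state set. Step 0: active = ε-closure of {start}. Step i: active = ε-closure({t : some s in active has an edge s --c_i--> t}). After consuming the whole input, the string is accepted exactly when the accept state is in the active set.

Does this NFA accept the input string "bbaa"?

start: ε-closure({0}) = {0,1,2,4,6}
'b' @ 1: {1,2,3,4,6,7}  (accept∈set)
'b' @ 2: {1,2,3,4,6,7}  (accept∈set)
'a' @ 3: {1,2,3,4,5,6}  (accept∈set)
'a' @ 4: {1,2,3,4,5,6}  (accept∈set)
after full input: {1,2,3,4,5,6}  (accept=1 in)

Answer: ACCEPT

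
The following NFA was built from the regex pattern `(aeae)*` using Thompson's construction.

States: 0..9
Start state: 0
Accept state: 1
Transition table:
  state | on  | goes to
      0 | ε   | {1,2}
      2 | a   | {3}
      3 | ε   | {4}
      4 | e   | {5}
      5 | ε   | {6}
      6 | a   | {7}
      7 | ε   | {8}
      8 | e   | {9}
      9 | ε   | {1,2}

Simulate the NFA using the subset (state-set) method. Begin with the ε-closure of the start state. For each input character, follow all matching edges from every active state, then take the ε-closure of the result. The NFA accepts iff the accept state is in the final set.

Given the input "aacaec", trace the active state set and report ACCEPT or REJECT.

initial (ε-close {0}): {0,1,2}
'a' @ 1: {3,4}
'a' @ 2: {}  — no active states
rest 'caec' ignored (set empty)
final: {}; accept 1 not in set

Answer: REJECT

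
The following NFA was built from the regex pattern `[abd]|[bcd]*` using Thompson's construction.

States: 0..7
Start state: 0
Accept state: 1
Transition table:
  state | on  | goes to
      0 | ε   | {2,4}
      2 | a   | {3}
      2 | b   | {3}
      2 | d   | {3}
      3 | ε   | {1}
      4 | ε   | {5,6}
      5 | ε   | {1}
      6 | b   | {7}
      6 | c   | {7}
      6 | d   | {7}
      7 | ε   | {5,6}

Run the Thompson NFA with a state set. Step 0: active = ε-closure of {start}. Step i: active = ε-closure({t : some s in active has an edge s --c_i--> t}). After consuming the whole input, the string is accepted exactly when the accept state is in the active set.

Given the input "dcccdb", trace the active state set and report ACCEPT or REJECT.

Answer: ACCEPT

Steps:
S₀ = ε-closure({0}) = {0,1,2,4,5,6}
'd' @ 1: {1,3,5,6,7}  [accepting]
'c' @ 2: {1,5,6,7}  [accepting]
'c' @ 3: {1,5,6,7}  [accepting]
'c' @ 4: {1,5,6,7}  [accepting]
'd' @ 5: {1,5,6,7}  [accepting]
'b' @ 6: {1,5,6,7}  [accepting]
final: {1,5,6,7}; accept 1 in set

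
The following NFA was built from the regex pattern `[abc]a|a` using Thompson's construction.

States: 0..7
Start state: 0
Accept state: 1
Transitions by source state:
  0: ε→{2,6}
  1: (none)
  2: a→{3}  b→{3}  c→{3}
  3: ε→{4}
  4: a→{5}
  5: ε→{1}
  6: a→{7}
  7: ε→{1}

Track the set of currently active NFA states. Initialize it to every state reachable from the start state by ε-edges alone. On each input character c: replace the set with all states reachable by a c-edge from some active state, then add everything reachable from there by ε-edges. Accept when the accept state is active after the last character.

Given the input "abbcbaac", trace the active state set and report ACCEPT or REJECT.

Answer: REJECT

Derivation:
start: ε-closure({0}) = {0,2,6}
'a' @ 1: {1,3,4,7}  (accept∈set)
'b' @ 2: {}  — no active states
rest 'bcbaac' ignored (set empty)
after full input: {}  (accept=1 not in)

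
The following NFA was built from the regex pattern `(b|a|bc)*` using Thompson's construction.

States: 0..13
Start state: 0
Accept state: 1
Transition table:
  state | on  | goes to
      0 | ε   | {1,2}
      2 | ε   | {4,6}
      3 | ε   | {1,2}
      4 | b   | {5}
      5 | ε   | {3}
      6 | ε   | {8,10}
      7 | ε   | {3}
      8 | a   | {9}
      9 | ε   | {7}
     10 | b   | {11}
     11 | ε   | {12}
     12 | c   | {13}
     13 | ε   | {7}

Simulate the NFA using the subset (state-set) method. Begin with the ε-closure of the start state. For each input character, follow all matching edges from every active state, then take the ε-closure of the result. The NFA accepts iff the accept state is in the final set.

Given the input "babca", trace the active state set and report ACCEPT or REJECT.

S₀ = ε-closure({0}) = {0,1,2,4,6,8,10}
'b' @ 1: {1,2,3,4,5,6,8,10,11,12}  ✓accept
'a' @ 2: {1,2,3,4,6,7,8,9,10}  ✓accept
'b' @ 3: {1,2,3,4,5,6,8,10,11,12}  ✓accept
'c' @ 4: {1,2,3,4,6,7,8,10,13}  ✓accept
'a' @ 5: {1,2,3,4,6,7,8,9,10}  ✓accept
final: {1,2,3,4,6,7,8,9,10}; accept 1 in set

Answer: ACCEPT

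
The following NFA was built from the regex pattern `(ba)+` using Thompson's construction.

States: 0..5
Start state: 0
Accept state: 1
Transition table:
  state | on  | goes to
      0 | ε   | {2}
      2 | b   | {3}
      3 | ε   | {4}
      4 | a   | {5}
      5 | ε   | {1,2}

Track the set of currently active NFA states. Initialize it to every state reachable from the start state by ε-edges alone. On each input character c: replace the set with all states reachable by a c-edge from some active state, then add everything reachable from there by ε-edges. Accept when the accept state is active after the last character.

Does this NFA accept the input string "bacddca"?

Answer: REJECT

Derivation:
S₀ = ε-closure({0}) = {0,2}
'b' @ 1: {3,4}
'a' @ 2: {1,2,5}  ✓accept
'c' @ 3: {}  — state set empty
rest 'ddca' ignored (set empty)
after full input: {}  (accept=1 not in)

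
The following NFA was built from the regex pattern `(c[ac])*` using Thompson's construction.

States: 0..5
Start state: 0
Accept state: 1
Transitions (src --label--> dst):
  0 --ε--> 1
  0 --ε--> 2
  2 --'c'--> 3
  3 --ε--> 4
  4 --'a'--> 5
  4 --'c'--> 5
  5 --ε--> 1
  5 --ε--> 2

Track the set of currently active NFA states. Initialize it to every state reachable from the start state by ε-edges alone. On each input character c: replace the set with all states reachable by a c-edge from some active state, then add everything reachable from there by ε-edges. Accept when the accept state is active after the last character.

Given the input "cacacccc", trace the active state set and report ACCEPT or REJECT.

Answer: ACCEPT

Derivation:
start: ε-closure({0}) = {0,1,2}
'c' @ 1: {3,4}
'a' @ 2: {1,2,5}  ✓accept
'c' @ 3: {3,4}
'a' @ 4: {1,2,5}  ✓accept
'c' @ 5: {3,4}
'c' @ 6: {1,2,5}  ✓accept
'c' @ 7: {3,4}
'c' @ 8: {1,2,5}  ✓accept
end set {1,2,5} — state 1 in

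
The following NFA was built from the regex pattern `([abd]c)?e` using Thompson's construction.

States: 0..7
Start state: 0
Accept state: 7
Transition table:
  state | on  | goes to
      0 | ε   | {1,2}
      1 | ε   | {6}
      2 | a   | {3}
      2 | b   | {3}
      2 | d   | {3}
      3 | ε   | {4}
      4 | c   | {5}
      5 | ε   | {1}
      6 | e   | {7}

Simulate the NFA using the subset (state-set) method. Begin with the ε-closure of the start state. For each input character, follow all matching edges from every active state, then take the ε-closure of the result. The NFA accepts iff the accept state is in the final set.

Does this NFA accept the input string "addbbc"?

start: ε-closure({0}) = {0,1,2,6}
'a' @ 1: {3,4}
'd' @ 2: {}  — no active states
rest 'dbbc' ignored (set empty)
after full input: {}  (accept=7 not in)

Answer: REJECT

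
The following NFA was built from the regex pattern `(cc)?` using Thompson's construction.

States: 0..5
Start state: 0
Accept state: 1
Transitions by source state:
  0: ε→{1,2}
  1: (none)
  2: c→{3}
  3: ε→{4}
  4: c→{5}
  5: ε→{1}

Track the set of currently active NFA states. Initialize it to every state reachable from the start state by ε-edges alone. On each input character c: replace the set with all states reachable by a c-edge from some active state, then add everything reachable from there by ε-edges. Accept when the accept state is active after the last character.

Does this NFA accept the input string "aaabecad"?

Answer: REJECT

Derivation:
S₀ = ε-closure({0}) = {0,1,2}
'a' @ 1: {}  — state set empty
rest 'aabecad' ignored (set empty)
end set {} — state 1 not in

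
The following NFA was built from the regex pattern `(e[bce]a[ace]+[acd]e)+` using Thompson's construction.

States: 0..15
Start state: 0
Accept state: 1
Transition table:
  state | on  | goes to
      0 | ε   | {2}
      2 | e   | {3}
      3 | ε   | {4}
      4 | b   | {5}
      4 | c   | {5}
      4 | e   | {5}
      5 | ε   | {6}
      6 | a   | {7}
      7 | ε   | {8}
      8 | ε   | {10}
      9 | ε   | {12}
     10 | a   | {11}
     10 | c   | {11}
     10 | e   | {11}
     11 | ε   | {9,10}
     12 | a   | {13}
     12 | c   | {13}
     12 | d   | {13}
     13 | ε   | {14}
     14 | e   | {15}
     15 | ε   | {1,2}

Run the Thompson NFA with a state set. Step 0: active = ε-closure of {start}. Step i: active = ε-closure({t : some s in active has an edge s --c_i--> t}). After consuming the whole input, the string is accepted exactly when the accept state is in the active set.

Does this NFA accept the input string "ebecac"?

initial (ε-close {0}): {0,2}
'e' @ 1: {3,4}
'b' @ 2: {5,6}
'e' @ 3: {}  — no active states
rest 'cac' ignored (set empty)
end set {} — state 1 not in

Answer: REJECT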